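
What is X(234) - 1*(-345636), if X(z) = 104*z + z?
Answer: 370206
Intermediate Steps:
X(z) = 105*z
X(234) - 1*(-345636) = 105*234 - 1*(-345636) = 24570 + 345636 = 370206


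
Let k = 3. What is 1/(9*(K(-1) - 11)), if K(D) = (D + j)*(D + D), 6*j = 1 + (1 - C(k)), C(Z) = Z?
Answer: -1/78 ≈ -0.012821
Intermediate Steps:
j = -1/6 (j = (1 + (1 - 1*3))/6 = (1 + (1 - 3))/6 = (1 - 2)/6 = (1/6)*(-1) = -1/6 ≈ -0.16667)
K(D) = 2*D*(-1/6 + D) (K(D) = (D - 1/6)*(D + D) = (-1/6 + D)*(2*D) = 2*D*(-1/6 + D))
1/(9*(K(-1) - 11)) = 1/(9*((1/3)*(-1)*(-1 + 6*(-1)) - 11)) = 1/(9*((1/3)*(-1)*(-1 - 6) - 11)) = 1/(9*((1/3)*(-1)*(-7) - 11)) = 1/(9*(7/3 - 11)) = 1/(9*(-26/3)) = 1/(-78) = -1/78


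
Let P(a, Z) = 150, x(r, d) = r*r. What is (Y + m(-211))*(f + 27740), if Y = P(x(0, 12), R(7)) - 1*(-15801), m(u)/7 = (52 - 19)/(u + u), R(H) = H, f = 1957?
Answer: 199893209427/422 ≈ 4.7368e+8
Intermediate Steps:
x(r, d) = r²
m(u) = 231/(2*u) (m(u) = 7*((52 - 19)/(u + u)) = 7*(33/((2*u))) = 7*(33*(1/(2*u))) = 7*(33/(2*u)) = 231/(2*u))
Y = 15951 (Y = 150 - 1*(-15801) = 150 + 15801 = 15951)
(Y + m(-211))*(f + 27740) = (15951 + (231/2)/(-211))*(1957 + 27740) = (15951 + (231/2)*(-1/211))*29697 = (15951 - 231/422)*29697 = (6731091/422)*29697 = 199893209427/422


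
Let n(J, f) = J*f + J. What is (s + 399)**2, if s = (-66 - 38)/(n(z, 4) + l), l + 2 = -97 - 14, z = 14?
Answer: 297942121/1849 ≈ 1.6114e+5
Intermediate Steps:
n(J, f) = J + J*f
l = -113 (l = -2 + (-97 - 14) = -2 - 111 = -113)
s = 104/43 (s = (-66 - 38)/(14*(1 + 4) - 113) = -104/(14*5 - 113) = -104/(70 - 113) = -104/(-43) = -104*(-1/43) = 104/43 ≈ 2.4186)
(s + 399)**2 = (104/43 + 399)**2 = (17261/43)**2 = 297942121/1849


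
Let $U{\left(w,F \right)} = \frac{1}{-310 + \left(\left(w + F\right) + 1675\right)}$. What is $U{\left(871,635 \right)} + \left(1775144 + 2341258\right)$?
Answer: $\frac{11818190143}{2871} \approx 4.1164 \cdot 10^{6}$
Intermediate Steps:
$U{\left(w,F \right)} = \frac{1}{1365 + F + w}$ ($U{\left(w,F \right)} = \frac{1}{-310 + \left(\left(F + w\right) + 1675\right)} = \frac{1}{-310 + \left(1675 + F + w\right)} = \frac{1}{1365 + F + w}$)
$U{\left(871,635 \right)} + \left(1775144 + 2341258\right) = \frac{1}{1365 + 635 + 871} + \left(1775144 + 2341258\right) = \frac{1}{2871} + 4116402 = \frac{11818190143}{2871}$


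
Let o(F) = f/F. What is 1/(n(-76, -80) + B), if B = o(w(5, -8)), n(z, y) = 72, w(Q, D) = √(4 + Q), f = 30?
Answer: 1/82 ≈ 0.012195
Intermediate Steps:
o(F) = 30/F
B = 10 (B = 30/(√(4 + 5)) = 30/(√9) = 30/3 = 30*(⅓) = 10)
1/(n(-76, -80) + B) = 1/(72 + 10) = 1/82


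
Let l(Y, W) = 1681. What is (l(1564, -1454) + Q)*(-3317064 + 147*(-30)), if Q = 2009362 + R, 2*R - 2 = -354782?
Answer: -6090430764522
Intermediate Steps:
R = -177390 (R = 1 + (1/2)*(-354782) = 1 - 177391 = -177390)
Q = 1831972 (Q = 2009362 - 177390 = 1831972)
(l(1564, -1454) + Q)*(-3317064 + 147*(-30)) = (1681 + 1831972)*(-3317064 + 147*(-30)) = 1833653*(-3317064 - 4410) = 1833653*(-3321474) = -6090430764522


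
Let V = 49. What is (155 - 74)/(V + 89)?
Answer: 27/46 ≈ 0.58696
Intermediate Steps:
(155 - 74)/(V + 89) = (155 - 74)/(49 + 89) = 81/138 = 81*(1/138) = 27/46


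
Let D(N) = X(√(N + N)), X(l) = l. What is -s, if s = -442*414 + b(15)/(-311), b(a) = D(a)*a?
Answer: 182988 + 15*√30/311 ≈ 1.8299e+5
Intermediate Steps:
D(N) = √2*√N (D(N) = √(N + N) = √(2*N) = √2*√N)
b(a) = √2*a^(3/2) (b(a) = (√2*√a)*a = √2*a^(3/2))
s = -182988 - 15*√30/311 (s = -442*414 + (√2*15^(3/2))/(-311) = -182988 + (√2*(15*√15))*(-1/311) = -182988 + (15*√30)*(-1/311) = -182988 - 15*√30/311 ≈ -1.8299e+5)
-s = -(-182988 - 15*√30/311) = 182988 + 15*√30/311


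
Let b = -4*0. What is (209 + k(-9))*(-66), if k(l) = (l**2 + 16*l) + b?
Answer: -9636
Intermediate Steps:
b = 0
k(l) = l**2 + 16*l (k(l) = (l**2 + 16*l) + 0 = l**2 + 16*l)
(209 + k(-9))*(-66) = (209 - 9*(16 - 9))*(-66) = (209 - 9*7)*(-66) = (209 - 63)*(-66) = 146*(-66) = -9636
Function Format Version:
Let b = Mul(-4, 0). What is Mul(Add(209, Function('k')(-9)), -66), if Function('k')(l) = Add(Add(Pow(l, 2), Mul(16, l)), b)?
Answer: -9636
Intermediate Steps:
b = 0
Function('k')(l) = Add(Pow(l, 2), Mul(16, l)) (Function('k')(l) = Add(Add(Pow(l, 2), Mul(16, l)), 0) = Add(Pow(l, 2), Mul(16, l)))
Mul(Add(209, Function('k')(-9)), -66) = Mul(Add(209, Mul(-9, Add(16, -9))), -66) = Mul(Add(209, Mul(-9, 7)), -66) = Mul(Add(209, -63), -66) = Mul(146, -66) = -9636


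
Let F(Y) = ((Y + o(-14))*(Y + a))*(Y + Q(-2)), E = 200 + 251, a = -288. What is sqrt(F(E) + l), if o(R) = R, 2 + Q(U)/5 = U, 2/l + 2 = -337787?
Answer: sqrt(3502977252484204703)/337789 ≈ 5540.8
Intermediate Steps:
l = -2/337789 (l = 2/(-2 - 337787) = 2/(-337789) = 2*(-1/337789) = -2/337789 ≈ -5.9209e-6)
Q(U) = -10 + 5*U
E = 451
F(Y) = (-288 + Y)*(-20 + Y)*(-14 + Y) (F(Y) = ((Y - 14)*(Y - 288))*(Y + (-10 + 5*(-2))) = ((-14 + Y)*(-288 + Y))*(Y + (-10 - 10)) = ((-288 + Y)*(-14 + Y))*(Y - 20) = ((-288 + Y)*(-14 + Y))*(-20 + Y) = (-288 + Y)*(-20 + Y)*(-14 + Y))
sqrt(F(E) + l) = sqrt((-80640 + 451**3 - 322*451**2 + 10072*451) - 2/337789) = sqrt((-80640 + 91733851 - 322*203401 + 4542472) - 2/337789) = sqrt((-80640 + 91733851 - 65495122 + 4542472) - 2/337789) = sqrt(30700561 - 2/337789) = sqrt(10370311799627/337789) = sqrt(3502977252484204703)/337789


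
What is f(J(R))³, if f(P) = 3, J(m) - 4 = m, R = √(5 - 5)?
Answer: 27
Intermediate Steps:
R = 0 (R = √0 = 0)
J(m) = 4 + m
f(J(R))³ = 3³ = 27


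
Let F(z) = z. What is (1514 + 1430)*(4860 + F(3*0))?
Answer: 14307840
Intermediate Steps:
(1514 + 1430)*(4860 + F(3*0)) = (1514 + 1430)*(4860 + 3*0) = 2944*(4860 + 0) = 2944*4860 = 14307840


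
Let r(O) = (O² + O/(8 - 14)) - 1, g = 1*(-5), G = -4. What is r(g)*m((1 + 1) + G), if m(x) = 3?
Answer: 149/2 ≈ 74.500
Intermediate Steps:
g = -5
r(O) = -1 + O² - O/6 (r(O) = (O² + O/(-6)) - 1 = (O² - O/6) - 1 = -1 + O² - O/6)
r(g)*m((1 + 1) + G) = (-1 + (-5)² - ⅙*(-5))*3 = (-1 + 25 + ⅚)*3 = (149/6)*3 = 149/2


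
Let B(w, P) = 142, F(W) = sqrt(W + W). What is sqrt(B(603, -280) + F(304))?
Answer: sqrt(142 + 4*sqrt(38)) ≈ 12.910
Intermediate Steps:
F(W) = sqrt(2)*sqrt(W) (F(W) = sqrt(2*W) = sqrt(2)*sqrt(W))
sqrt(B(603, -280) + F(304)) = sqrt(142 + sqrt(2)*sqrt(304)) = sqrt(142 + sqrt(2)*(4*sqrt(19))) = sqrt(142 + 4*sqrt(38))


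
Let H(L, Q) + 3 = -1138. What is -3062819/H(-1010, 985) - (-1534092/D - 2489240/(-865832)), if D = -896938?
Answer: 21201025875483590/7911588278363 ≈ 2679.7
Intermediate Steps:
H(L, Q) = -1141 (H(L, Q) = -3 - 1138 = -1141)
-3062819/H(-1010, 985) - (-1534092/D - 2489240/(-865832)) = -3062819/(-1141) - (-1534092/(-896938) - 2489240/(-865832)) = -3062819*(-1/1141) - (-1534092*(-1/896938) - 2489240*(-1/865832)) = 3062819/1141 - (109578/64067 + 311155/108229) = 3062819/1141 - 1*31794284747/6933907343 = 3062819/1141 - 31794284747/6933907343 = 21201025875483590/7911588278363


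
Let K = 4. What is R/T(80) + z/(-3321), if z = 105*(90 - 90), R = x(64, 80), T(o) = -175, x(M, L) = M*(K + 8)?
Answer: -768/175 ≈ -4.3886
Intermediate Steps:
x(M, L) = 12*M (x(M, L) = M*(4 + 8) = M*12 = 12*M)
R = 768 (R = 12*64 = 768)
z = 0 (z = 105*0 = 0)
R/T(80) + z/(-3321) = 768/(-175) + 0/(-3321) = 768*(-1/175) + 0*(-1/3321) = -768/175 + 0 = -768/175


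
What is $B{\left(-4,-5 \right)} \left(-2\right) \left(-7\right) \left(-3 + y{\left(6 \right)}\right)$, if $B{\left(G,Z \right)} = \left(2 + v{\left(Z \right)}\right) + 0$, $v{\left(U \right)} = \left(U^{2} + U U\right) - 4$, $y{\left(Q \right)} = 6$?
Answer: $2016$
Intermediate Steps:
$v{\left(U \right)} = -4 + 2 U^{2}$ ($v{\left(U \right)} = \left(U^{2} + U^{2}\right) - 4 = 2 U^{2} - 4 = -4 + 2 U^{2}$)
$B{\left(G,Z \right)} = -2 + 2 Z^{2}$ ($B{\left(G,Z \right)} = \left(2 + \left(-4 + 2 Z^{2}\right)\right) + 0 = \left(-2 + 2 Z^{2}\right) + 0 = -2 + 2 Z^{2}$)
$B{\left(-4,-5 \right)} \left(-2\right) \left(-7\right) \left(-3 + y{\left(6 \right)}\right) = \left(-2 + 2 \left(-5\right)^{2}\right) \left(-2\right) \left(-7\right) \left(-3 + 6\right) = \left(-2 + 2 \cdot 25\right) \left(-2\right) \left(-7\right) 3 = \left(-2 + 50\right) \left(-2\right) \left(-7\right) 3 = 48 \left(-2\right) \left(-7\right) 3 = \left(-96\right) \left(-7\right) 3 = 672 \cdot 3 = 2016$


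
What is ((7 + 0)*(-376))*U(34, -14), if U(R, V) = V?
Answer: 36848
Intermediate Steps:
((7 + 0)*(-376))*U(34, -14) = ((7 + 0)*(-376))*(-14) = (7*(-376))*(-14) = -2632*(-14) = 36848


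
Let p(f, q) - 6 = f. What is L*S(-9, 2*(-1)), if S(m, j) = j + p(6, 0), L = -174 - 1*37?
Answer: -2110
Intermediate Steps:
p(f, q) = 6 + f
L = -211 (L = -174 - 37 = -211)
S(m, j) = 12 + j (S(m, j) = j + (6 + 6) = j + 12 = 12 + j)
L*S(-9, 2*(-1)) = -211*(12 + 2*(-1)) = -211*(12 - 2) = -211*10 = -2110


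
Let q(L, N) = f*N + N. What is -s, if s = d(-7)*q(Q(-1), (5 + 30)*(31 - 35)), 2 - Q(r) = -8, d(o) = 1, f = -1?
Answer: 0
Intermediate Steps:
Q(r) = 10 (Q(r) = 2 - 1*(-8) = 2 + 8 = 10)
q(L, N) = 0 (q(L, N) = -N + N = 0)
s = 0 (s = 1*0 = 0)
-s = -1*0 = 0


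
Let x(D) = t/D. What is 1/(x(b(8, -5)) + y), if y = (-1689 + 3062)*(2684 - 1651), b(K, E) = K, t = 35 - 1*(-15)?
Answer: 4/5673261 ≈ 7.0506e-7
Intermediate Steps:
t = 50 (t = 35 + 15 = 50)
x(D) = 50/D
y = 1418309 (y = 1373*1033 = 1418309)
1/(x(b(8, -5)) + y) = 1/(50/8 + 1418309) = 1/(50*(1/8) + 1418309) = 1/(25/4 + 1418309) = 1/(5673261/4) = 4/5673261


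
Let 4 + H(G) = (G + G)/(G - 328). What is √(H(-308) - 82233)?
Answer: I*√2079009111/159 ≈ 286.77*I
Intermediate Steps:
H(G) = -4 + 2*G/(-328 + G) (H(G) = -4 + (G + G)/(G - 328) = -4 + (2*G)/(-328 + G) = -4 + 2*G/(-328 + G))
√(H(-308) - 82233) = √(2*(656 - 1*(-308))/(-328 - 308) - 82233) = √(2*(656 + 308)/(-636) - 82233) = √(2*(-1/636)*964 - 82233) = √(-482/159 - 82233) = √(-13075529/159) = I*√2079009111/159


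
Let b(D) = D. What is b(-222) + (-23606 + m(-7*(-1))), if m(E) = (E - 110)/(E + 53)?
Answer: -1429783/60 ≈ -23830.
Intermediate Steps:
m(E) = (-110 + E)/(53 + E)
b(-222) + (-23606 + m(-7*(-1))) = -222 + (-23606 + (-110 - 7*(-1))/(53 - 7*(-1))) = -222 + (-23606 + (-110 + 7)/(53 + 7)) = -222 + (-23606 - 103/60) = -222 - 1416463/60 = -1429783/60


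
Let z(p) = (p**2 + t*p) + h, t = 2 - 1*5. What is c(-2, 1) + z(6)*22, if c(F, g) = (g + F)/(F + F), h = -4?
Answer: 1233/4 ≈ 308.25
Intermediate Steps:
t = -3 (t = 2 - 5 = -3)
c(F, g) = (F + g)/(2*F) (c(F, g) = (F + g)/((2*F)) = (F + g)*(1/(2*F)) = (F + g)/(2*F))
z(p) = -4 + p**2 - 3*p (z(p) = (p**2 - 3*p) - 4 = -4 + p**2 - 3*p)
c(-2, 1) + z(6)*22 = (1/2)*(-2 + 1)/(-2) + (-4 + 6**2 - 3*6)*22 = (1/2)*(-1/2)*(-1) + (-4 + 36 - 18)*22 = 1/4 + 14*22 = 1/4 + 308 = 1233/4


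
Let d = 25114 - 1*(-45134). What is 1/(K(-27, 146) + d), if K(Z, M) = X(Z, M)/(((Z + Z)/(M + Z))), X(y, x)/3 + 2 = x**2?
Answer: -9/635951 ≈ -1.4152e-5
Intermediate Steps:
X(y, x) = -6 + 3*x**2
K(Z, M) = (-6 + 3*M**2)*(M + Z)/(2*Z) (K(Z, M) = (-6 + 3*M**2)/(((Z + Z)/(M + Z))) = (-6 + 3*M**2)/(((2*Z)/(M + Z))) = (-6 + 3*M**2)/((2*Z/(M + Z))) = (-6 + 3*M**2)*((M + Z)/(2*Z)) = (-6 + 3*M**2)*(M + Z)/(2*Z))
d = 70248 (d = 25114 + 45134 = 70248)
1/(K(-27, 146) + d) = 1/((3/2)*(-2 + 146**2)*(146 - 27)/(-27) + 70248) = 1/((3/2)*(-1/27)*(-2 + 21316)*119 + 70248) = 1/((3/2)*(-1/27)*21314*119 + 70248) = 1/(-1268183/9 + 70248) = 1/(-635951/9) = -9/635951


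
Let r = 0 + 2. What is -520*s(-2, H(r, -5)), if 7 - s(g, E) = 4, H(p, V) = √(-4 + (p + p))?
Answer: -1560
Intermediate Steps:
r = 2
H(p, V) = √(-4 + 2*p)
s(g, E) = 3 (s(g, E) = 7 - 1*4 = 7 - 4 = 3)
-520*s(-2, H(r, -5)) = -520*3 = -1560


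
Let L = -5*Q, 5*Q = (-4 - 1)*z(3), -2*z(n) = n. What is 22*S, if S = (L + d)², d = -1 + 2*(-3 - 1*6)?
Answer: 30899/2 ≈ 15450.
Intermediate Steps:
z(n) = -n/2
Q = 3/2 (Q = ((-4 - 1)*(-½*3))/5 = (-5*(-3/2))/5 = (⅕)*(15/2) = 3/2 ≈ 1.5000)
L = -15/2 (L = -5*3/2 = -15/2 ≈ -7.5000)
d = -19 (d = -1 + 2*(-3 - 6) = -1 + 2*(-9) = -1 - 18 = -19)
S = 2809/4 (S = (-15/2 - 19)² = (-53/2)² = 2809/4 ≈ 702.25)
22*S = 22*(2809/4) = 30899/2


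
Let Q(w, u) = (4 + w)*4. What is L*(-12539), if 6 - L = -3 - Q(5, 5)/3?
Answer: -263319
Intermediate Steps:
Q(w, u) = 16 + 4*w
L = 21 (L = 6 - (-3 - (16 + 4*5)/3) = 6 - (-3 - (16 + 20)/3) = 6 - (-3 - 36/3) = 6 - (-3 - 1*12) = 6 - (-3 - 12) = 6 - 1*(-15) = 6 + 15 = 21)
L*(-12539) = 21*(-12539) = -263319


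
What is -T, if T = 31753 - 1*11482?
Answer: -20271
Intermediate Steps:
T = 20271 (T = 31753 - 11482 = 20271)
-T = -1*20271 = -20271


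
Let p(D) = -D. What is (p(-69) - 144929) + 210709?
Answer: 65849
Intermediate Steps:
(p(-69) - 144929) + 210709 = (-1*(-69) - 144929) + 210709 = (69 - 144929) + 210709 = -144860 + 210709 = 65849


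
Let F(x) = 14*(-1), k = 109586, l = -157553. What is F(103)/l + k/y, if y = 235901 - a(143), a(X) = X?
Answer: 8634451835/18572190087 ≈ 0.46491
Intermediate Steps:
y = 235758 (y = 235901 - 1*143 = 235901 - 143 = 235758)
F(x) = -14
F(103)/l + k/y = -14/(-157553) + 109586/235758 = -14*(-1/157553) + 109586*(1/235758) = 14/157553 + 54793/117879 = 8634451835/18572190087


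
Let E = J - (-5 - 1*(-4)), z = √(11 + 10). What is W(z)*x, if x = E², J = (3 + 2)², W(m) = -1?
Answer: -676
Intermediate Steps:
z = √21 ≈ 4.5826
J = 25 (J = 5² = 25)
E = 26 (E = 25 - (-5 - 1*(-4)) = 25 - (-5 + 4) = 25 - 1*(-1) = 25 + 1 = 26)
x = 676 (x = 26² = 676)
W(z)*x = -1*676 = -676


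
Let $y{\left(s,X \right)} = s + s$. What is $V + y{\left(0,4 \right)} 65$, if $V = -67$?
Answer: $-67$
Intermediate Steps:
$y{\left(s,X \right)} = 2 s$
$V + y{\left(0,4 \right)} 65 = -67 + 2 \cdot 0 \cdot 65 = -67 + 0 \cdot 65 = -67 + 0 = -67$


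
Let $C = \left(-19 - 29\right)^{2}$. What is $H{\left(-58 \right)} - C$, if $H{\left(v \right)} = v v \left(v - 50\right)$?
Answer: $-365616$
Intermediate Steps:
$C = 2304$ ($C = \left(-48\right)^{2} = 2304$)
$H{\left(v \right)} = v^{2} \left(-50 + v\right)$
$H{\left(-58 \right)} - C = \left(-58\right)^{2} \left(-50 - 58\right) - 2304 = 3364 \left(-108\right) - 2304 = -363312 - 2304 = -365616$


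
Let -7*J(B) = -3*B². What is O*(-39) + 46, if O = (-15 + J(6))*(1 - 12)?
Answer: 1609/7 ≈ 229.86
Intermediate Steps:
J(B) = 3*B²/7 (J(B) = -(-3)*B²/7 = 3*B²/7)
O = -33/7 (O = (-15 + (3/7)*6²)*(1 - 12) = (-15 + (3/7)*36)*(-11) = (-15 + 108/7)*(-11) = (3/7)*(-11) = -33/7 ≈ -4.7143)
O*(-39) + 46 = -33/7*(-39) + 46 = 1287/7 + 46 = 1609/7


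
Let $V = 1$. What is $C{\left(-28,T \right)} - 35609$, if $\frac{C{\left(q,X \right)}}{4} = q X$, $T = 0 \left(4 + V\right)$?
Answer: $-35609$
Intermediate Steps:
$T = 0$ ($T = 0 \left(4 + 1\right) = 0 \cdot 5 = 0$)
$C{\left(q,X \right)} = 4 X q$ ($C{\left(q,X \right)} = 4 q X = 4 X q$)
$C{\left(-28,T \right)} - 35609 = 4 \cdot 0 \left(-28\right) - 35609 = 0 - 35609 = -35609$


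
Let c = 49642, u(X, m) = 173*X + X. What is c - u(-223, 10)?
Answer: 88444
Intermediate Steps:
u(X, m) = 174*X
c - u(-223, 10) = 49642 - 174*(-223) = 49642 - 1*(-38802) = 49642 + 38802 = 88444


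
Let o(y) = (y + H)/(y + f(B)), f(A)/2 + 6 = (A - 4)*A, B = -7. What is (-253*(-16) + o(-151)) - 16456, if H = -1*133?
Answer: -111388/9 ≈ -12376.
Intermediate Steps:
f(A) = -12 + 2*A*(-4 + A) (f(A) = -12 + 2*((A - 4)*A) = -12 + 2*((-4 + A)*A) = -12 + 2*(A*(-4 + A)) = -12 + 2*A*(-4 + A))
H = -133
o(y) = (-133 + y)/(142 + y) (o(y) = (y - 133)/(y + (-12 - 8*(-7) + 2*(-7)²)) = (-133 + y)/(y + (-12 + 56 + 2*49)) = (-133 + y)/(y + (-12 + 56 + 98)) = (-133 + y)/(y + 142) = (-133 + y)/(142 + y))
(-253*(-16) + o(-151)) - 16456 = (-253*(-16) + (-133 - 151)/(142 - 151)) - 16456 = (4048 - 284/(-9)) - 16456 = (4048 - ⅑*(-284)) - 16456 = (4048 + 284/9) - 16456 = 36716/9 - 16456 = -111388/9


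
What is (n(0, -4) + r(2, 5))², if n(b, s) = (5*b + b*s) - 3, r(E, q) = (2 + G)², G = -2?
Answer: 9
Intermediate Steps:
r(E, q) = 0 (r(E, q) = (2 - 2)² = 0² = 0)
n(b, s) = -3 + 5*b + b*s
(n(0, -4) + r(2, 5))² = ((-3 + 5*0 + 0*(-4)) + 0)² = ((-3 + 0 + 0) + 0)² = (-3 + 0)² = (-3)² = 9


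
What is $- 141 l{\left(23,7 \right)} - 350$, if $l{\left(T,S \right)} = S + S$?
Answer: $-2324$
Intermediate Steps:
$l{\left(T,S \right)} = 2 S$
$- 141 l{\left(23,7 \right)} - 350 = - 141 \cdot 2 \cdot 7 - 350 = \left(-141\right) 14 - 350 = -1974 - 350 = -2324$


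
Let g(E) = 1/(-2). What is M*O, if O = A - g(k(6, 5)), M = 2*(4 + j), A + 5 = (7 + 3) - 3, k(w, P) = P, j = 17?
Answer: 105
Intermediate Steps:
g(E) = -½
A = 2 (A = -5 + ((7 + 3) - 3) = -5 + (10 - 3) = -5 + 7 = 2)
M = 42 (M = 2*(4 + 17) = 2*21 = 42)
O = 5/2 (O = 2 - 1*(-½) = 2 + ½ = 5/2 ≈ 2.5000)
M*O = 42*(5/2) = 105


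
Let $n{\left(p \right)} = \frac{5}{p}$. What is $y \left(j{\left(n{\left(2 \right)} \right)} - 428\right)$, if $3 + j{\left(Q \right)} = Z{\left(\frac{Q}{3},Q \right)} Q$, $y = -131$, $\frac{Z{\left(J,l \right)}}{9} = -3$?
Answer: $\frac{130607}{2} \approx 65304.0$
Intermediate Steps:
$Z{\left(J,l \right)} = -27$ ($Z{\left(J,l \right)} = 9 \left(-3\right) = -27$)
$j{\left(Q \right)} = -3 - 27 Q$
$y \left(j{\left(n{\left(2 \right)} \right)} - 428\right) = - 131 \left(\left(-3 - 27 \cdot \frac{5}{2}\right) - 428\right) = - 131 \left(\left(-3 - 27 \cdot 5 \cdot \frac{1}{2}\right) - 428\right) = - 131 \left(\left(-3 - \frac{135}{2}\right) - 428\right) = - 131 \left(- \frac{141}{2} - 428\right) = \left(-131\right) \left(- \frac{997}{2}\right) = \frac{130607}{2}$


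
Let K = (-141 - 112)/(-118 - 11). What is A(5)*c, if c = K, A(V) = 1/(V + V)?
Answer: 253/1290 ≈ 0.19612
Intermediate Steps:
A(V) = 1/(2*V)
K = 253/129 (K = -253/(-129) = -253*(-1/129) = 253/129 ≈ 1.9612)
c = 253/129 ≈ 1.9612
A(5)*c = ((1/2)/5)*(253/129) = ((1/2)*(1/5))*(253/129) = (1/10)*(253/129) = 253/1290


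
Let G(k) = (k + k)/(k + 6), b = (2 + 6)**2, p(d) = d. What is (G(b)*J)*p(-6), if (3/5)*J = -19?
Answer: 2432/7 ≈ 347.43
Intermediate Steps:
J = -95/3 (J = (5/3)*(-19) = -95/3 ≈ -31.667)
b = 64 (b = 8**2 = 64)
G(k) = 2*k/(6 + k) (G(k) = (2*k)/(6 + k) = 2*k/(6 + k))
(G(b)*J)*p(-6) = ((2*64/(6 + 64))*(-95/3))*(-6) = ((2*64/70)*(-95/3))*(-6) = ((2*64*(1/70))*(-95/3))*(-6) = ((64/35)*(-95/3))*(-6) = -1216/21*(-6) = 2432/7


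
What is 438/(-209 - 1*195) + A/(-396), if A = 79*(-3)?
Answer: -6475/13332 ≈ -0.48567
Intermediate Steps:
A = -237
438/(-209 - 1*195) + A/(-396) = 438/(-209 - 1*195) - 237/(-396) = 438/(-209 - 195) - 237*(-1/396) = 438/(-404) + 79/132 = 438*(-1/404) + 79/132 = -219/202 + 79/132 = -6475/13332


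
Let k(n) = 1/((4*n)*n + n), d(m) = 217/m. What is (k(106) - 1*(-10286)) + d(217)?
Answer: 463429351/45050 ≈ 10287.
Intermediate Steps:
k(n) = 1/(n + 4*n²) (k(n) = 1/(4*n² + n) = 1/(n + 4*n²))
(k(106) - 1*(-10286)) + d(217) = (1/(106*(1 + 4*106)) - 1*(-10286)) + 217/217 = (1/(106*(1 + 424)) + 10286) + 217*(1/217) = ((1/106)/425 + 10286) + 1 = ((1/106)*(1/425) + 10286) + 1 = (1/45050 + 10286) + 1 = 463384301/45050 + 1 = 463429351/45050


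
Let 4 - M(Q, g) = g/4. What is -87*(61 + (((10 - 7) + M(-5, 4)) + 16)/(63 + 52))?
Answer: -612219/115 ≈ -5323.6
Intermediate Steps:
M(Q, g) = 4 - g/4
-87*(61 + (((10 - 7) + M(-5, 4)) + 16)/(63 + 52)) = -87*(61 + (((10 - 7) + (4 - ¼*4)) + 16)/(63 + 52)) = -87*(61 + ((3 + (4 - 1)) + 16)/115) = -87*(61 + ((3 + 3) + 16)*(1/115)) = -87*(61 + (6 + 16)*(1/115)) = -87*(61 + 22*(1/115)) = -87*(61 + 22/115) = -87*7037/115 = -612219/115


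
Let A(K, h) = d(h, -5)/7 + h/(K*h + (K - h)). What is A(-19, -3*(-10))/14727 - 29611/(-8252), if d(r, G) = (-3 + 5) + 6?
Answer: 1889578957585/526577374932 ≈ 3.5884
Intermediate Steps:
d(r, G) = 8 (d(r, G) = 2 + 6 = 8)
A(K, h) = 8/7 + h/(K - h + K*h) (A(K, h) = 8/7 + h/(K*h + (K - h)) = 8*(⅐) + h/(K - h + K*h) = 8/7 + h/(K - h + K*h))
A(-19, -3*(-10))/14727 - 29611/(-8252) = ((-(-3)*(-10) + 8*(-19) + 8*(-19)*(-3*(-10)))/(7*(-19 - (-3)*(-10) - (-57)*(-10))))/14727 - 29611/(-8252) = ((-1*30 - 152 + 8*(-19)*30)/(7*(-19 - 1*30 - 19*30)))*(1/14727) - 29611*(-1/8252) = ((-30 - 152 - 4560)/(7*(-19 - 30 - 570)))*(1/14727) + 29611/8252 = ((⅐)*(-4742)/(-619))*(1/14727) + 29611/8252 = ((⅐)*(-1/619)*(-4742))*(1/14727) + 29611/8252 = (4742/4333)*(1/14727) + 29611/8252 = 4742/63812091 + 29611/8252 = 1889578957585/526577374932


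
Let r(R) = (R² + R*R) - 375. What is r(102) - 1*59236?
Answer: -38803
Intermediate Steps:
r(R) = -375 + 2*R² (r(R) = (R² + R²) - 375 = 2*R² - 375 = -375 + 2*R²)
r(102) - 1*59236 = (-375 + 2*102²) - 1*59236 = (-375 + 2*10404) - 59236 = (-375 + 20808) - 59236 = 20433 - 59236 = -38803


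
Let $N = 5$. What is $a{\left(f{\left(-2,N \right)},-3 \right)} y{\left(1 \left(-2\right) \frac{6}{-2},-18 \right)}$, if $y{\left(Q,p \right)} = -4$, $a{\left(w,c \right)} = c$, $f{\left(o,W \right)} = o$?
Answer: $12$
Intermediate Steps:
$a{\left(f{\left(-2,N \right)},-3 \right)} y{\left(1 \left(-2\right) \frac{6}{-2},-18 \right)} = \left(-3\right) \left(-4\right) = 12$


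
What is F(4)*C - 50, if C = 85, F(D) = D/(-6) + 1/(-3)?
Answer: -135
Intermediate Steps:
F(D) = -1/3 - D/6 (F(D) = D*(-1/6) + 1*(-1/3) = -D/6 - 1/3 = -1/3 - D/6)
F(4)*C - 50 = (-1/3 - 1/6*4)*85 - 50 = (-1/3 - 2/3)*85 - 50 = -1*85 - 50 = -85 - 50 = -135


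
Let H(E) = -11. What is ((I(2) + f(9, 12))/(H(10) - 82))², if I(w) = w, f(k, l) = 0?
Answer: 4/8649 ≈ 0.00046248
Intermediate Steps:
((I(2) + f(9, 12))/(H(10) - 82))² = ((2 + 0)/(-11 - 82))² = (2/(-93))² = (2*(-1/93))² = (-2/93)² = 4/8649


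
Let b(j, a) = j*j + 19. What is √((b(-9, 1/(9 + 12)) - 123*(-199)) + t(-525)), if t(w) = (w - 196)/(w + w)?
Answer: √22119918/30 ≈ 156.77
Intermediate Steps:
b(j, a) = 19 + j² (b(j, a) = j² + 19 = 19 + j²)
t(w) = (-196 + w)/(2*w) (t(w) = (-196 + w)/((2*w)) = (-196 + w)*(1/(2*w)) = (-196 + w)/(2*w))
√((b(-9, 1/(9 + 12)) - 123*(-199)) + t(-525)) = √(((19 + (-9)²) - 123*(-199)) + (½)*(-196 - 525)/(-525)) = √(((19 + 81) + 24477) + (½)*(-1/525)*(-721)) = √((100 + 24477) + 103/150) = √(24577 + 103/150) = √(3686653/150) = √22119918/30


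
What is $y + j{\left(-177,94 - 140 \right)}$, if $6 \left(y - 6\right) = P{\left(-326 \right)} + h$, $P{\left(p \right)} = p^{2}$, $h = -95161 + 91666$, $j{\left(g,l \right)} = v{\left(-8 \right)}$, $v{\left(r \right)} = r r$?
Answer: $\frac{103201}{6} \approx 17200.0$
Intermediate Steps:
$v{\left(r \right)} = r^{2}$
$j{\left(g,l \right)} = 64$ ($j{\left(g,l \right)} = \left(-8\right)^{2} = 64$)
$h = -3495$
$y = \frac{102817}{6}$ ($y = 6 + \frac{\left(-326\right)^{2} - 3495}{6} = 6 + \frac{106276 - 3495}{6} = 6 + \frac{1}{6} \cdot 102781 = 6 + \frac{102781}{6} = \frac{102817}{6} \approx 17136.0$)
$y + j{\left(-177,94 - 140 \right)} = \frac{102817}{6} + 64 = \frac{103201}{6}$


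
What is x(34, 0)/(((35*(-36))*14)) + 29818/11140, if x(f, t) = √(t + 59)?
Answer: 14909/5570 - √59/17640 ≈ 2.6762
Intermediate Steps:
x(f, t) = √(59 + t)
x(34, 0)/(((35*(-36))*14)) + 29818/11140 = √(59 + 0)/(((35*(-36))*14)) + 29818/11140 = √59/((-1260*14)) + 29818*(1/11140) = √59/(-17640) + 14909/5570 = √59*(-1/17640) + 14909/5570 = -√59/17640 + 14909/5570 = 14909/5570 - √59/17640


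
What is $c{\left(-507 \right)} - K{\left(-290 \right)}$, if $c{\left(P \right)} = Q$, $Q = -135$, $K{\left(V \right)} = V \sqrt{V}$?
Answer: $-135 + 290 i \sqrt{290} \approx -135.0 + 4938.5 i$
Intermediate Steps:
$K{\left(V \right)} = V^{\frac{3}{2}}$
$c{\left(P \right)} = -135$
$c{\left(-507 \right)} - K{\left(-290 \right)} = -135 - \left(-290\right)^{\frac{3}{2}} = -135 - - 290 i \sqrt{290} = -135 + 290 i \sqrt{290}$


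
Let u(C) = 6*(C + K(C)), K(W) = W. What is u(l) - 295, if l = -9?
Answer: -403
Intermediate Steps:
u(C) = 12*C (u(C) = 6*(C + C) = 6*(2*C) = 12*C)
u(l) - 295 = 12*(-9) - 295 = -108 - 295 = -403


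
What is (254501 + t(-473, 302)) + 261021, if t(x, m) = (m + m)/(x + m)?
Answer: 88153658/171 ≈ 5.1552e+5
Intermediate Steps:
t(x, m) = 2*m/(m + x) (t(x, m) = (2*m)/(m + x) = 2*m/(m + x))
(254501 + t(-473, 302)) + 261021 = (254501 + 2*302/(302 - 473)) + 261021 = (254501 + 2*302/(-171)) + 261021 = (254501 + 2*302*(-1/171)) + 261021 = (254501 - 604/171) + 261021 = 43519067/171 + 261021 = 88153658/171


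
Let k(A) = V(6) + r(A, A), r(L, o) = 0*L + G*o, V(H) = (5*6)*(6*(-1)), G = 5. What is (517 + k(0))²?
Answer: 113569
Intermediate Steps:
V(H) = -180 (V(H) = 30*(-6) = -180)
r(L, o) = 5*o (r(L, o) = 0*L + 5*o = 0 + 5*o = 5*o)
k(A) = -180 + 5*A
(517 + k(0))² = (517 + (-180 + 5*0))² = (517 + (-180 + 0))² = (517 - 180)² = 337² = 113569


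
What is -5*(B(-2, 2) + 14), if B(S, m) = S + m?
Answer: -70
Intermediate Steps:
-5*(B(-2, 2) + 14) = -5*((-2 + 2) + 14) = -5*(0 + 14) = -5*14 = -70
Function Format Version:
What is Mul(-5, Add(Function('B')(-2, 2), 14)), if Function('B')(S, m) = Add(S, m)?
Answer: -70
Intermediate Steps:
Mul(-5, Add(Function('B')(-2, 2), 14)) = Mul(-5, Add(Add(-2, 2), 14)) = Mul(-5, Add(0, 14)) = Mul(-5, 14) = -70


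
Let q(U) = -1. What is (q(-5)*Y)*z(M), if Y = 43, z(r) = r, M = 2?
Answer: -86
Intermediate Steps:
(q(-5)*Y)*z(M) = -1*43*2 = -43*2 = -86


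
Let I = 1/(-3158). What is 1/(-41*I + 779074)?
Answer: 3158/2460315733 ≈ 1.2836e-6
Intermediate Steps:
I = -1/3158 ≈ -0.00031666
1/(-41*I + 779074) = 1/(-41*(-1/3158) + 779074) = 1/(41/3158 + 779074) = 1/(2460315733/3158) = 3158/2460315733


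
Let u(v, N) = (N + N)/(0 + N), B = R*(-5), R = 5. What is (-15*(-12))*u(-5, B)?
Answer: 360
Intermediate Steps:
B = -25 (B = 5*(-5) = -25)
u(v, N) = 2 (u(v, N) = (2*N)/N = 2)
(-15*(-12))*u(-5, B) = -15*(-12)*2 = 180*2 = 360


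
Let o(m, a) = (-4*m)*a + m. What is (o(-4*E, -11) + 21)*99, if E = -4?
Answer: 73359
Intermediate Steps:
o(m, a) = m - 4*a*m (o(m, a) = -4*a*m + m = m - 4*a*m)
(o(-4*E, -11) + 21)*99 = ((-4*(-4))*(1 - 4*(-11)) + 21)*99 = (16*(1 + 44) + 21)*99 = (16*45 + 21)*99 = (720 + 21)*99 = 741*99 = 73359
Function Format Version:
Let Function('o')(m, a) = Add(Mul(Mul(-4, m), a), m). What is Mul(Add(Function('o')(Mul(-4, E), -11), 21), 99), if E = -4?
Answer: 73359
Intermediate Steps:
Function('o')(m, a) = Add(m, Mul(-4, a, m)) (Function('o')(m, a) = Add(Mul(-4, a, m), m) = Add(m, Mul(-4, a, m)))
Mul(Add(Function('o')(Mul(-4, E), -11), 21), 99) = Mul(Add(Mul(Mul(-4, -4), Add(1, Mul(-4, -11))), 21), 99) = Mul(Add(Mul(16, Add(1, 44)), 21), 99) = Mul(Add(Mul(16, 45), 21), 99) = Mul(Add(720, 21), 99) = Mul(741, 99) = 73359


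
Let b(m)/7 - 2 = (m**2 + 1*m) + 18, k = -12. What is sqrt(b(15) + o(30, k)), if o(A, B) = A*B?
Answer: 2*sqrt(365) ≈ 38.210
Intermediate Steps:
b(m) = 140 + 7*m + 7*m**2 (b(m) = 14 + 7*((m**2 + 1*m) + 18) = 14 + 7*((m**2 + m) + 18) = 14 + 7*((m + m**2) + 18) = 14 + 7*(18 + m + m**2) = 14 + (126 + 7*m + 7*m**2) = 140 + 7*m + 7*m**2)
sqrt(b(15) + o(30, k)) = sqrt((140 + 7*15 + 7*15**2) + 30*(-12)) = sqrt((140 + 105 + 7*225) - 360) = sqrt((140 + 105 + 1575) - 360) = sqrt(1820 - 360) = sqrt(1460) = 2*sqrt(365)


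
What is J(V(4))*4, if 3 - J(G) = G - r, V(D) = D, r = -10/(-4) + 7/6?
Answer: 32/3 ≈ 10.667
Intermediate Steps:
r = 11/3 (r = -10*(-¼) + 7*(⅙) = 5/2 + 7/6 = 11/3 ≈ 3.6667)
J(G) = 20/3 - G (J(G) = 3 - (G - 1*11/3) = 3 - (G - 11/3) = 3 - (-11/3 + G) = 3 + (11/3 - G) = 20/3 - G)
J(V(4))*4 = (20/3 - 1*4)*4 = (20/3 - 4)*4 = (8/3)*4 = 32/3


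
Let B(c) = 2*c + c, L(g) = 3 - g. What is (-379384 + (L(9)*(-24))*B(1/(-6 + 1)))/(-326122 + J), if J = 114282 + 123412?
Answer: 474338/110535 ≈ 4.2913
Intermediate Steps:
J = 237694
B(c) = 3*c
(-379384 + (L(9)*(-24))*B(1/(-6 + 1)))/(-326122 + J) = (-379384 + ((3 - 1*9)*(-24))*(3/(-6 + 1)))/(-326122 + 237694) = (-379384 + ((3 - 9)*(-24))*(3/(-5)))/(-88428) = (-379384 + (-6*(-24))*(3*(-1/5)))*(-1/88428) = (-379384 + 144*(-3/5))*(-1/88428) = (-379384 - 432/5)*(-1/88428) = -1897352/5*(-1/88428) = 474338/110535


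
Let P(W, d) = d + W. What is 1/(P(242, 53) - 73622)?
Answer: -1/73327 ≈ -1.3638e-5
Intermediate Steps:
P(W, d) = W + d
1/(P(242, 53) - 73622) = 1/((242 + 53) - 73622) = 1/(295 - 73622) = 1/(-73327) = -1/73327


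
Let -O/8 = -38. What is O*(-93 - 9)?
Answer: -31008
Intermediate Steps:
O = 304 (O = -8*(-38) = 304)
O*(-93 - 9) = 304*(-93 - 9) = 304*(-102) = -31008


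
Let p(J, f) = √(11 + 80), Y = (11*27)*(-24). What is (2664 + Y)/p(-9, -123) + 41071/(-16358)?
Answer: -41071/16358 - 4464*√91/91 ≈ -470.47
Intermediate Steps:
Y = -7128 (Y = 297*(-24) = -7128)
p(J, f) = √91
(2664 + Y)/p(-9, -123) + 41071/(-16358) = (2664 - 7128)/(√91) + 41071/(-16358) = -4464*√91/91 + 41071*(-1/16358) = -4464*√91/91 - 41071/16358 = -41071/16358 - 4464*√91/91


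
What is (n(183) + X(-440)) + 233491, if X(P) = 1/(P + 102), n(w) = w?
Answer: 78981811/338 ≈ 2.3367e+5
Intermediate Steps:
X(P) = 1/(102 + P)
(n(183) + X(-440)) + 233491 = (183 + 1/(102 - 440)) + 233491 = (183 + 1/(-338)) + 233491 = (183 - 1/338) + 233491 = 61853/338 + 233491 = 78981811/338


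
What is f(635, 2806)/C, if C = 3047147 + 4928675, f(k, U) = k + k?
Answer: 635/3987911 ≈ 0.00015923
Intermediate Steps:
f(k, U) = 2*k
C = 7975822
f(635, 2806)/C = (2*635)/7975822 = 1270*(1/7975822) = 635/3987911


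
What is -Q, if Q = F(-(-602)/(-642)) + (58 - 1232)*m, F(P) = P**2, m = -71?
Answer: -8588970115/103041 ≈ -83355.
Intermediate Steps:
Q = 8588970115/103041 (Q = (-(-602)/(-642))**2 + (58 - 1232)*(-71) = (-(-602)*(-1)/642)**2 - 1174*(-71) = (-1*301/321)**2 + 83354 = (-301/321)**2 + 83354 = 90601/103041 + 83354 = 8588970115/103041 ≈ 83355.)
-Q = -1*8588970115/103041 = -8588970115/103041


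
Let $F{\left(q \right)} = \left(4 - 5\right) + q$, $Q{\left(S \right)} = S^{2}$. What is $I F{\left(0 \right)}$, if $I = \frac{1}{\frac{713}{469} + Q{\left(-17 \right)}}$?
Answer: $- \frac{469}{136254} \approx -0.0034421$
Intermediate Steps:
$I = \frac{469}{136254}$ ($I = \frac{1}{\frac{713}{469} + \left(-17\right)^{2}} = \frac{1}{713 \cdot \frac{1}{469} + 289} = \frac{1}{\frac{713}{469} + 289} = \frac{1}{\frac{136254}{469}} = \frac{469}{136254} \approx 0.0034421$)
$F{\left(q \right)} = -1 + q$
$I F{\left(0 \right)} = \frac{469 \left(-1 + 0\right)}{136254} = \frac{469}{136254} \left(-1\right) = - \frac{469}{136254}$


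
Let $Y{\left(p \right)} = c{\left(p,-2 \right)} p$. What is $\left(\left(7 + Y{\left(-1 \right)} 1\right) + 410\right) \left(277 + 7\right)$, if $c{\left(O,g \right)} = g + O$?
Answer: $119280$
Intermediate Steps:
$c{\left(O,g \right)} = O + g$
$Y{\left(p \right)} = p \left(-2 + p\right)$ ($Y{\left(p \right)} = \left(p - 2\right) p = \left(-2 + p\right) p = p \left(-2 + p\right)$)
$\left(\left(7 + Y{\left(-1 \right)} 1\right) + 410\right) \left(277 + 7\right) = \left(\left(7 + - (-2 - 1) 1\right) + 410\right) \left(277 + 7\right) = \left(\left(7 + \left(-1\right) \left(-3\right) 1\right) + 410\right) 284 = \left(\left(7 + 3 \cdot 1\right) + 410\right) 284 = \left(\left(7 + 3\right) + 410\right) 284 = \left(10 + 410\right) 284 = 420 \cdot 284 = 119280$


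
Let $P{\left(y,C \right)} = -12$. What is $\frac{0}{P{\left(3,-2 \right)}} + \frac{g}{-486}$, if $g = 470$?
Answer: $- \frac{235}{243} \approx -0.96708$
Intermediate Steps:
$\frac{0}{P{\left(3,-2 \right)}} + \frac{g}{-486} = \frac{0}{-12} + \frac{470}{-486} = 0 \left(- \frac{1}{12}\right) + 470 \left(- \frac{1}{486}\right) = 0 - \frac{235}{243} = - \frac{235}{243}$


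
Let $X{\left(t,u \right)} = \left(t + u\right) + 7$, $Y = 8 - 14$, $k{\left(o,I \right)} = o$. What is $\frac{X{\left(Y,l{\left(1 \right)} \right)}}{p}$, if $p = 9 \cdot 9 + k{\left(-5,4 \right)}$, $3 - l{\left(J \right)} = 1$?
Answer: $\frac{3}{76} \approx 0.039474$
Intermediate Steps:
$Y = -6$
$l{\left(J \right)} = 2$ ($l{\left(J \right)} = 3 - 1 = 2$)
$X{\left(t,u \right)} = 7 + t + u$
$p = 76$ ($p = 9 \cdot 9 - 5 = 81 - 5 = 76$)
$\frac{X{\left(Y,l{\left(1 \right)} \right)}}{p} = \frac{7 - 6 + 2}{76} = 3 \cdot \frac{1}{76} = \frac{3}{76}$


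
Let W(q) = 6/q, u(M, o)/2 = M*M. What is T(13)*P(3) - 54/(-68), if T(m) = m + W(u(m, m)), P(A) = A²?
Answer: 677763/5746 ≈ 117.95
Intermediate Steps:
u(M, o) = 2*M² (u(M, o) = 2*(M*M) = 2*M²)
T(m) = m + 3/m² (T(m) = m + 6/((2*m²)) = m + 6*(1/(2*m²)) = m + 3/m²)
T(13)*P(3) - 54/(-68) = (13 + 3/13²)*3² - 54/(-68) = (13 + 3*(1/169))*9 - 54*(-1/68) = (13 + 3/169)*9 + 27/34 = (2200/169)*9 + 27/34 = 19800/169 + 27/34 = 677763/5746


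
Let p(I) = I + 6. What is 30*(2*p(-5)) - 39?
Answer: 21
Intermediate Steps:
p(I) = 6 + I
30*(2*p(-5)) - 39 = 30*(2*(6 - 5)) - 39 = 30*(2*1) - 39 = 30*2 - 39 = 60 - 39 = 21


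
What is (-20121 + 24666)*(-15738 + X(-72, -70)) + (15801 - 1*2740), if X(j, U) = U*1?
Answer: -71834299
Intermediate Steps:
X(j, U) = U
(-20121 + 24666)*(-15738 + X(-72, -70)) + (15801 - 1*2740) = (-20121 + 24666)*(-15738 - 70) + (15801 - 1*2740) = 4545*(-15808) + (15801 - 2740) = -71847360 + 13061 = -71834299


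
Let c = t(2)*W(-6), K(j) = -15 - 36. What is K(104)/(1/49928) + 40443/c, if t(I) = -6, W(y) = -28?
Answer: -142580887/56 ≈ -2.5461e+6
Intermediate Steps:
K(j) = -51
c = 168 (c = -6*(-28) = 168)
K(104)/(1/49928) + 40443/c = -51/(1/49928) + 40443/168 = -51/1/49928 + 40443*(1/168) = -51*49928 + 13481/56 = -2546328 + 13481/56 = -142580887/56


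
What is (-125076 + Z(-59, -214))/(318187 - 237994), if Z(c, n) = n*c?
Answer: -112450/80193 ≈ -1.4022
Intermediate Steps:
Z(c, n) = c*n
(-125076 + Z(-59, -214))/(318187 - 237994) = (-125076 - 59*(-214))/(318187 - 237994) = (-125076 + 12626)/80193 = -112450*1/80193 = -112450/80193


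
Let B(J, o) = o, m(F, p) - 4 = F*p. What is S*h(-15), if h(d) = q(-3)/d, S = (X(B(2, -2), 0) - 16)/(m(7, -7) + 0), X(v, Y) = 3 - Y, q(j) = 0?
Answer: 0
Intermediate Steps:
m(F, p) = 4 + F*p
S = 13/45 (S = ((3 - 1*0) - 16)/((4 + 7*(-7)) + 0) = ((3 + 0) - 16)/((4 - 49) + 0) = (3 - 16)/(-45 + 0) = -13/(-45) = -13*(-1/45) = 13/45 ≈ 0.28889)
h(d) = 0 (h(d) = 0/d = 0)
S*h(-15) = (13/45)*0 = 0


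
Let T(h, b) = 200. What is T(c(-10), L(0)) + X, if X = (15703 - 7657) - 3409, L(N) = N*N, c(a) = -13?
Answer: 4837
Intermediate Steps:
L(N) = N²
X = 4637 (X = 8046 - 3409 = 4637)
T(c(-10), L(0)) + X = 200 + 4637 = 4837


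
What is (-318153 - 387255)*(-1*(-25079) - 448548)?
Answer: 298718420352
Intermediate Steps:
(-318153 - 387255)*(-1*(-25079) - 448548) = -705408*(25079 - 448548) = -705408*(-423469) = 298718420352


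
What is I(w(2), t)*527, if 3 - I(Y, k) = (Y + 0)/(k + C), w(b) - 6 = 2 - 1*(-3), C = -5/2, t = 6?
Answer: -527/7 ≈ -75.286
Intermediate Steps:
C = -5/2 (C = -5*½ = -5/2 ≈ -2.5000)
w(b) = 11 (w(b) = 6 + (2 - 1*(-3)) = 6 + (2 + 3) = 6 + 5 = 11)
I(Y, k) = 3 - Y/(-5/2 + k) (I(Y, k) = 3 - (Y + 0)/(k - 5/2) = 3 - Y/(-5/2 + k))
I(w(2), t)*527 = ((-15 - 2*11 + 6*6)/(-5 + 2*6))*527 = ((-15 - 22 + 36)/(-5 + 12))*527 = (-1/7)*527 = ((⅐)*(-1))*527 = -⅐*527 = -527/7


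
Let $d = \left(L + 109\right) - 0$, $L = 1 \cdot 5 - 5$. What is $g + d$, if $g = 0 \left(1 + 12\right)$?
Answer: $109$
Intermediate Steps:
$L = 0$ ($L = 5 - 5 = 0$)
$g = 0$ ($g = 0 \cdot 13 = 0$)
$d = 109$ ($d = \left(0 + 109\right) - 0 = 109 + 0 = 109$)
$g + d = 0 + 109 = 109$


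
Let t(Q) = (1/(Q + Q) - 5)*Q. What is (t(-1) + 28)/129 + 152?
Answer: 39283/258 ≈ 152.26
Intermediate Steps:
t(Q) = Q*(-5 + 1/(2*Q)) (t(Q) = (1/(2*Q) - 5)*Q = (-5 + 1/(2*Q))*Q = Q*(-5 + 1/(2*Q)))
(t(-1) + 28)/129 + 152 = ((1/2 - 5*(-1)) + 28)/129 + 152 = ((1/2 + 5) + 28)*(1/129) + 152 = (11/2 + 28)*(1/129) + 152 = (67/2)*(1/129) + 152 = 67/258 + 152 = 39283/258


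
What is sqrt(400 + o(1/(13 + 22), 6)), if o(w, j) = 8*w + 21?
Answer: sqrt(516005)/35 ≈ 20.524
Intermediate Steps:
o(w, j) = 21 + 8*w
sqrt(400 + o(1/(13 + 22), 6)) = sqrt(400 + (21 + 8/(13 + 22))) = sqrt(400 + (21 + 8/35)) = sqrt(400 + 743/35) = sqrt(14743/35) = sqrt(516005)/35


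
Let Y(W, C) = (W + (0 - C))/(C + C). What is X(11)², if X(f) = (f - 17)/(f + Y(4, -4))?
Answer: 9/25 ≈ 0.36000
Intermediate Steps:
Y(W, C) = (W - C)/(2*C) (Y(W, C) = (W - C)/((2*C)) = (W - C)*(1/(2*C)) = (W - C)/(2*C))
X(f) = (-17 + f)/(-1 + f) (X(f) = (f - 17)/(f + (½)*(4 - 1*(-4))/(-4)) = (-17 + f)/(f + (½)*(-¼)*(4 + 4)) = (-17 + f)/(f + (½)*(-¼)*8) = (-17 + f)/(f - 1) = (-17 + f)/(-1 + f))
X(11)² = ((-17 + 11)/(-1 + 11))² = (-6/10)² = ((⅒)*(-6))² = (-⅗)² = 9/25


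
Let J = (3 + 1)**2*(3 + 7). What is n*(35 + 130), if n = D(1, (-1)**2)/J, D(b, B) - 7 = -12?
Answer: -165/32 ≈ -5.1563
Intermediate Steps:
D(b, B) = -5 (D(b, B) = 7 - 12 = -5)
J = 160 (J = 4**2*10 = 16*10 = 160)
n = -1/32 (n = -5/160 = -5*1/160 = -1/32 ≈ -0.031250)
n*(35 + 130) = -(35 + 130)/32 = -1/32*165 = -165/32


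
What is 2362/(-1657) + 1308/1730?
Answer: -959452/1433305 ≈ -0.66940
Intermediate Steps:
2362/(-1657) + 1308/1730 = 2362*(-1/1657) + 1308*(1/1730) = -2362/1657 + 654/865 = -959452/1433305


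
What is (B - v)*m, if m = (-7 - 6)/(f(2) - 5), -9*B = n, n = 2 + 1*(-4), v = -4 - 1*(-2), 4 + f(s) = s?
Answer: 260/63 ≈ 4.1270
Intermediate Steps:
f(s) = -4 + s
v = -2 (v = -4 + 2 = -2)
n = -2 (n = 2 - 4 = -2)
B = 2/9 (B = -⅑*(-2) = 2/9 ≈ 0.22222)
m = 13/7 (m = (-7 - 6)/((-4 + 2) - 5) = -13/(-2 - 5) = -13/(-7) = -13*(-⅐) = 13/7 ≈ 1.8571)
(B - v)*m = (2/9 - 1*(-2))*(13/7) = (2/9 + 2)*(13/7) = (20/9)*(13/7) = 260/63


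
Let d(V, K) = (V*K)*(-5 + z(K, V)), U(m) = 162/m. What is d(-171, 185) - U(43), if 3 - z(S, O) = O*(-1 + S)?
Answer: -42797916072/43 ≈ -9.9530e+8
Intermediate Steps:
z(S, O) = 3 - O*(-1 + S)
d(V, K) = K*V*(-2 + V - K*V) (d(V, K) = (V*K)*(-5 + (3 + V - V*K)) = (K*V)*(-5 + (3 + V - K*V)) = (K*V)*(-2 + V - K*V) = K*V*(-2 + V - K*V))
d(-171, 185) - U(43) = 185*(-171)*(-2 - 171 - 1*185*(-171)) - 162/43 = 185*(-171)*(-2 - 171 + 31635) - 162/43 = 185*(-171)*31462 - 1*162/43 = -995300370 - 162/43 = -42797916072/43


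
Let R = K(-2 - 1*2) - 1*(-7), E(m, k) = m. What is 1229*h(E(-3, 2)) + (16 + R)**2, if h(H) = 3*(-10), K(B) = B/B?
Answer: -36294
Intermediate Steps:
K(B) = 1
h(H) = -30
R = 8 (R = 1 - 1*(-7) = 1 + 7 = 8)
1229*h(E(-3, 2)) + (16 + R)**2 = 1229*(-30) + (16 + 8)**2 = -36870 + 24**2 = -36870 + 576 = -36294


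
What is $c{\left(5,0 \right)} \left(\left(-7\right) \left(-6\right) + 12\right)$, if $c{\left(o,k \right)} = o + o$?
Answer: $540$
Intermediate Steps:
$c{\left(o,k \right)} = 2 o$
$c{\left(5,0 \right)} \left(\left(-7\right) \left(-6\right) + 12\right) = 2 \cdot 5 \left(\left(-7\right) \left(-6\right) + 12\right) = 10 \left(42 + 12\right) = 10 \cdot 54 = 540$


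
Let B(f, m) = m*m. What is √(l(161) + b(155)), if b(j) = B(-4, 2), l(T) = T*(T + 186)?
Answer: √55871 ≈ 236.37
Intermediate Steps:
B(f, m) = m²
l(T) = T*(186 + T)
b(j) = 4 (b(j) = 2² = 4)
√(l(161) + b(155)) = √(161*(186 + 161) + 4) = √(161*347 + 4) = √(55867 + 4) = √55871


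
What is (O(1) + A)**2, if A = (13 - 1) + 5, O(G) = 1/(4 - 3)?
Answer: 324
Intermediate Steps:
O(G) = 1 (O(G) = 1/1 = 1)
A = 17 (A = 12 + 5 = 17)
(O(1) + A)**2 = (1 + 17)**2 = 18**2 = 324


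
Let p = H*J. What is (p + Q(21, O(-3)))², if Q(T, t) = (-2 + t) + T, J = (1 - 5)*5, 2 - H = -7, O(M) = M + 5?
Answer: 25281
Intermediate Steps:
O(M) = 5 + M
H = 9 (H = 2 - 1*(-7) = 2 + 7 = 9)
J = -20 (J = -4*5 = -20)
Q(T, t) = -2 + T + t
p = -180 (p = 9*(-20) = -180)
(p + Q(21, O(-3)))² = (-180 + (-2 + 21 + (5 - 3)))² = (-180 + (-2 + 21 + 2))² = (-180 + 21)² = (-159)² = 25281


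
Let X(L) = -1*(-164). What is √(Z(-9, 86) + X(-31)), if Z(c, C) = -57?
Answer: √107 ≈ 10.344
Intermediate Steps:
X(L) = 164
√(Z(-9, 86) + X(-31)) = √(-57 + 164) = √107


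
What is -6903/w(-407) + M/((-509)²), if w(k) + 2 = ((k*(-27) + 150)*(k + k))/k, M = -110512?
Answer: -4250201455/5771288356 ≈ -0.73644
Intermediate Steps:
w(k) = 298 - 54*k (w(k) = -2 + ((k*(-27) + 150)*(k + k))/k = -2 + ((-27*k + 150)*(2*k))/k = -2 + ((150 - 27*k)*(2*k))/k = -2 + (2*k*(150 - 27*k))/k = -2 + (300 - 54*k) = 298 - 54*k)
-6903/w(-407) + M/((-509)²) = -6903/(298 - 54*(-407)) - 110512/((-509)²) = -6903/(298 + 21978) - 110512/259081 = -6903/22276 - 110512*1/259081 = -6903*1/22276 - 110512/259081 = -6903/22276 - 110512/259081 = -4250201455/5771288356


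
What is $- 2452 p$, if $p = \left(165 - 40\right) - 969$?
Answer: $2069488$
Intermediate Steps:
$p = -844$ ($p = 125 - 969 = -844$)
$- 2452 p = \left(-2452\right) \left(-844\right) = 2069488$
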